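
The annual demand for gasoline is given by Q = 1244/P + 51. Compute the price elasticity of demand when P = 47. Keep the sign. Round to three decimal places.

At P = 47, Q = 77.468.
dQ/dP = −1244/P² = -0.563.
ε = (dQ/dP)(P/Q) = (-0.563)(47/77.468).

-0.342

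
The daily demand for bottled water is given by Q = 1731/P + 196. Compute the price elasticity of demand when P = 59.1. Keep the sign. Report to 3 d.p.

At P = 59.1, Q = 225.289.
dQ/dP = −1731/P² = -0.496.
ε = (dQ/dP)(P/Q) = (-0.496)(59.1/225.289).

-0.130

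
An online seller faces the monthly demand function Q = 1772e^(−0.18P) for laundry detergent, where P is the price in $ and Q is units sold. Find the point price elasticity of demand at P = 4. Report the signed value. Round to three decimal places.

At P = 4, Q = 862.525.
dQ/dP = −0.18·1772e^(−0.18P) = −0.18Q = -155.254.
ε = (dQ/dP)(P/Q) = (-155.254)(4/862.525).

-0.720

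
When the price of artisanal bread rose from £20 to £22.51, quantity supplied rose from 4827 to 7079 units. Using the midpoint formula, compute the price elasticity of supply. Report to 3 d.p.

3.203

ΔQ = 7079 − 4827 = 2252; ΔP = 22.51 − 20 = 2.51.
Midpoints: P̄ = 21.26, Q̄ = 5953.0.
ε_s = (ΔQ/ΔP)(P̄/Q̄) = (2252/2.51)(21.26/5953.0).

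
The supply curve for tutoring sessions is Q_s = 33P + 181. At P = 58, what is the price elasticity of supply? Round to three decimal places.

0.914

At P = 58, Q_s = 2095.
dQ_s/dP = 33.
ε_s = (dQ_s/dP)(P/Q_s) = (33)(58/2095).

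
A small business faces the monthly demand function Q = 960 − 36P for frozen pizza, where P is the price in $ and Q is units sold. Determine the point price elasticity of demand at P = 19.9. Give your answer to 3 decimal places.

-2.941

At P = 19.9, Q = 243.600.
dQ/dP = −36.
ε = (dQ/dP)(P/Q) = (-36)(19.9/243.600).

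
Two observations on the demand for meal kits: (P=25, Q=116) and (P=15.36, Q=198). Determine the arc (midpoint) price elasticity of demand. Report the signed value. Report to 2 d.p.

ΔQ = 198 − 116 = 82; ΔP = 15.36 − 25 = -9.64.
Midpoints: P̄ = 20.18, Q̄ = 157.0.
ε = (ΔQ/ΔP)(P̄/Q̄) = (82/-9.64)(20.18/157.0).

-1.09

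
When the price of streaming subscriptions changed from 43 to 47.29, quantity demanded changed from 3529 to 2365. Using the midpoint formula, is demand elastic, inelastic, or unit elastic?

elastic

Arc ε ≈ -4.156.
|ε| = 4.16 > 1.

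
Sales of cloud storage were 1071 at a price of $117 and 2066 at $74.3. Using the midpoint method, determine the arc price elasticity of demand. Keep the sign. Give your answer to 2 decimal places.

ΔQ = 2066 − 1071 = 995; ΔP = 74.3 − 117 = -42.7.
Midpoints: P̄ = 95.65, Q̄ = 1568.5.
ε = (ΔQ/ΔP)(P̄/Q̄) = (995/-42.7)(95.65/1568.5).

-1.42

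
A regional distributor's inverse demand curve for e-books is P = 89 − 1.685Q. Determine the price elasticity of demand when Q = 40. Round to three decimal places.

At Q = 40, P = 89 − 1.685(40) = 21.60.
dP/dQ = −1.685, so dQ/dP = 1/(−1.685) = -0.593.
ε = (dQ/dP)(P/Q) = (-0.593)(21.60/40).

-0.320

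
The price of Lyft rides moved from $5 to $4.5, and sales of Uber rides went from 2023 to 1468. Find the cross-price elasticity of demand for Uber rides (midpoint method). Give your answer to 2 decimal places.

ΔQ_x = 1468 − 2023 = -555; ΔP_y = 4.5 − 5 = -0.5.
Midpoints: P̄_y = 4.75, Q̄_x = 1745.5.
ε_xy = (ΔQ_x/ΔP_y)(P̄_y/Q̄_x) = (-555/-0.5)(4.75/1745.5).

3.02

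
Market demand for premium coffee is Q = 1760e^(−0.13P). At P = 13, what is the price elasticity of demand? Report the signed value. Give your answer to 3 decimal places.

At P = 13, Q = 324.754.
dQ/dP = −0.13·1760e^(−0.13P) = −0.13Q = -42.218.
ε = (dQ/dP)(P/Q) = (-42.218)(13/324.754).

-1.690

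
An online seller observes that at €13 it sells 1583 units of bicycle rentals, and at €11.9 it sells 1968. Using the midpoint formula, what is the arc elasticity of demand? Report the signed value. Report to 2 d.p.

-2.45

ΔQ = 1968 − 1583 = 385; ΔP = 11.9 − 13 = -1.1.
Midpoints: P̄ = 12.45, Q̄ = 1775.5.
ε = (ΔQ/ΔP)(P̄/Q̄) = (385/-1.1)(12.45/1775.5).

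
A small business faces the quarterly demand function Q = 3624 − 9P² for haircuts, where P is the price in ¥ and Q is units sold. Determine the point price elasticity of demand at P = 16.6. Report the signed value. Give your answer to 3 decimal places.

-4.336

At P = 16.6, Q = 1143.960.
dQ/dP = −18P = -298.800.
ε = (dQ/dP)(P/Q) = (-298.800)(16.6/1143.960).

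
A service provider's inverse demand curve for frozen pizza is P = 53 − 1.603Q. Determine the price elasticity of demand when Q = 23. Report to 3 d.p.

-0.438

At Q = 23, P = 53 − 1.603(23) = 16.13.
dP/dQ = −1.603, so dQ/dP = 1/(−1.603) = -0.624.
ε = (dQ/dP)(P/Q) = (-0.624)(16.13/23).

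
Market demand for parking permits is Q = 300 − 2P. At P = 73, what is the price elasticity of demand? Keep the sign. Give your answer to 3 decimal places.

At P = 73, Q = 154.
dQ/dP = −2.
ε = (dQ/dP)(P/Q) = (-2)(73/154).

-0.948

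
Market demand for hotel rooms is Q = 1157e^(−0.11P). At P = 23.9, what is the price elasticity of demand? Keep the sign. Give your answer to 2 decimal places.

-2.63

At P = 23.9, Q = 83.478.
dQ/dP = −0.11·1157e^(−0.11P) = −0.11Q = -9.183.
ε = (dQ/dP)(P/Q) = (-9.183)(23.9/83.478).
|ε| > 1, so demand is elastic at this price.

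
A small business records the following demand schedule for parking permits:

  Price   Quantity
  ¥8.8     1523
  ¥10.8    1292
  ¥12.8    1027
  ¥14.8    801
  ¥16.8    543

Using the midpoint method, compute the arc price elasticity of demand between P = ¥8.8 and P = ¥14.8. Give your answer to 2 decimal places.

-1.22

At P = 8.8, Q = 1523; at P = 14.8, Q = 801.
ΔQ = -722, ΔP = 6.0. Midpoints: P̄ = 11.80, Q̄ = 1162.0.
ε = (ΔQ/ΔP)(P̄/Q̄) = (-722/6.0)(11.80/1162.0).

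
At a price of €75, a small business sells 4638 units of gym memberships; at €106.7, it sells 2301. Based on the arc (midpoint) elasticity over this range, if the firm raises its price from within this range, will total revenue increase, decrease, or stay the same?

Arc ε = (-2337/31.7)(90.85/3469.5) ≈ -1.930.
|ε| = 1.93 > 1, so demand is elastic. A price rise therefore reduces total revenue.

decrease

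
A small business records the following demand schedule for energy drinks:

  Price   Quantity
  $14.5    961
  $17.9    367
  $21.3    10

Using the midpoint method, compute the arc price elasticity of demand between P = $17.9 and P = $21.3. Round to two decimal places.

At P = 17.9, Q = 367; at P = 21.3, Q = 10.
ΔQ = -357, ΔP = 3.4. Midpoints: P̄ = 19.60, Q̄ = 188.5.
ε = (ΔQ/ΔP)(P̄/Q̄) = (-357/3.4)(19.60/188.5).

-10.92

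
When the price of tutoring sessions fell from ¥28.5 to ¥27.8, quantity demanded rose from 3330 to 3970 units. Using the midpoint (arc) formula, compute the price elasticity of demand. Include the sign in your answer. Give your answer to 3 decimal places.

ΔQ = 3970 − 3330 = 640; ΔP = 27.8 − 28.5 = -0.7.
Midpoints: P̄ = 28.15, Q̄ = 3650.0.
ε = (ΔQ/ΔP)(P̄/Q̄) = (640/-0.7)(28.15/3650.0).

-7.051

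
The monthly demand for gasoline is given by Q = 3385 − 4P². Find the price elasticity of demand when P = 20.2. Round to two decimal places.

At P = 20.2, Q = 1752.840.
dQ/dP = −8P = -161.600.
ε = (dQ/dP)(P/Q) = (-161.600)(20.2/1752.840).
|ε| > 1, so demand is elastic at this price.

-1.86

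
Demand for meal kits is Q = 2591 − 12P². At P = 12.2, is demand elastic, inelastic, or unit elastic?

elastic

Q = 804.920, dQ/dP = -292.800.
ε = (dQ/dP)(P/Q) ≈ -4.438.
|ε| = 4.44 > 1.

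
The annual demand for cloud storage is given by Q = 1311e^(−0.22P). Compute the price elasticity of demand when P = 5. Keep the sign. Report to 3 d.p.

At P = 5, Q = 436.394.
dQ/dP = −0.22·1311e^(−0.22P) = −0.22Q = -96.007.
ε = (dQ/dP)(P/Q) = (-96.007)(5/436.394).

-1.100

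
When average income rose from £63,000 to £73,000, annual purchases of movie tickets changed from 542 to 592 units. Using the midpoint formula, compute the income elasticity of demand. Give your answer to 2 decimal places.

ΔQ = 50, ΔI = 10000. Midpoints: Ī = 68,000, Q̄ = 567.0.
ε_I = (ΔQ/ΔI)(Ī/Q̄) = (50/10000)(68000/567.0).
ε_I > 0, so the good is normal.

0.60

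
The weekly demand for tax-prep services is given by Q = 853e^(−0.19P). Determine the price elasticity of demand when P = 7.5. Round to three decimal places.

-1.425

At P = 7.5, Q = 205.154.
dQ/dP = −0.19·853e^(−0.19P) = −0.19Q = -38.979.
ε = (dQ/dP)(P/Q) = (-38.979)(7.5/205.154).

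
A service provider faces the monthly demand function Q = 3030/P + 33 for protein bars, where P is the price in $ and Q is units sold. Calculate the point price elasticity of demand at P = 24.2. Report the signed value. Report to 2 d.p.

-0.79

At P = 24.2, Q = 158.207.
dQ/dP = −3030/P² = -5.174.
ε = (dQ/dP)(P/Q) = (-5.174)(24.2/158.207).
|ε| < 1, so demand is inelastic at this price.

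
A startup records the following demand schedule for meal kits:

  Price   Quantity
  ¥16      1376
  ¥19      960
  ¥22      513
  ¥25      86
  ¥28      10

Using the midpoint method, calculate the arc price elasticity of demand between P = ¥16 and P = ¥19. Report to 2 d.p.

-2.08

At P = 16, Q = 1376; at P = 19, Q = 960.
ΔQ = -416, ΔP = 3. Midpoints: P̄ = 17.50, Q̄ = 1168.0.
ε = (ΔQ/ΔP)(P̄/Q̄) = (-416/3)(17.50/1168.0).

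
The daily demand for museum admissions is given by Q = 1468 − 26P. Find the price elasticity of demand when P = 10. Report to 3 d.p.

-0.215

At P = 10, Q = 1208.
dQ/dP = −26.
ε = (dQ/dP)(P/Q) = (-26)(10/1208).
|ε| < 1, so demand is inelastic at this price.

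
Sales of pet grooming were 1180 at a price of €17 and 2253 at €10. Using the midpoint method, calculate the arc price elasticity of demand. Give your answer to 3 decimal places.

-1.206

ΔQ = 2253 − 1180 = 1073; ΔP = 10 − 17 = -7.
Midpoints: P̄ = 13.50, Q̄ = 1716.5.
ε = (ΔQ/ΔP)(P̄/Q̄) = (1073/-7)(13.50/1716.5).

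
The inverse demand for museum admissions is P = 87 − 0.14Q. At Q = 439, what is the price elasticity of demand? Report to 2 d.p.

At Q = 439, P = 87 − 0.14(439) = 25.54.
dP/dQ = −0.14, so dQ/dP = 1/(−0.14) = -7.143.
ε = (dQ/dP)(P/Q) = (-7.143)(25.54/439).

-0.42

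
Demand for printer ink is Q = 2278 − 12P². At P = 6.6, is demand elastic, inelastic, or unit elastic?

Q = 1755.280, dQ/dP = -158.400.
ε = (dQ/dP)(P/Q) ≈ -0.596.
|ε| = 0.60 < 1.

inelastic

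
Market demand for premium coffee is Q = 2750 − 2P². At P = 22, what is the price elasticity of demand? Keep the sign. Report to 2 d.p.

At P = 22, Q = 1782.
dQ/dP = −4P = -88.
ε = (dQ/dP)(P/Q) = (-88)(22/1782).

-1.09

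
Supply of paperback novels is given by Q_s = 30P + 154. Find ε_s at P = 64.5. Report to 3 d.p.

At P = 64.5, Q_s = 2089.
dQ_s/dP = 30.
ε_s = (dQ_s/dP)(P/Q_s) = (30)(64.5/2089).

0.926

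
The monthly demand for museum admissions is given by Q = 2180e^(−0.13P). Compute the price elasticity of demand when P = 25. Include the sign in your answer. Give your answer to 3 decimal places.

At P = 25, Q = 84.528.
dQ/dP = −0.13·2180e^(−0.13P) = −0.13Q = -10.989.
ε = (dQ/dP)(P/Q) = (-10.989)(25/84.528).

-3.250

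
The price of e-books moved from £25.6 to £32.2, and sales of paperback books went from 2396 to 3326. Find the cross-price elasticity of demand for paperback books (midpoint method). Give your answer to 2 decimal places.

1.42

ΔQ_x = 3326 − 2396 = 930; ΔP_y = 32.2 − 25.6 = 6.6.
Midpoints: P̄_y = 28.90, Q̄_x = 2861.0.
ε_xy = (ΔQ_x/ΔP_y)(P̄_y/Q̄_x) = (930/6.6)(28.90/2861.0).
ε_xy > 0, so the goods are substitutes.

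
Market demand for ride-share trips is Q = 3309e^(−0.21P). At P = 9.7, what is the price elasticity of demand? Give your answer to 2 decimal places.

-2.04

At P = 9.7, Q = 431.558.
dQ/dP = −0.21·3309e^(−0.21P) = −0.21Q = -90.627.
ε = (dQ/dP)(P/Q) = (-90.627)(9.7/431.558).
|ε| > 1, so demand is elastic at this price.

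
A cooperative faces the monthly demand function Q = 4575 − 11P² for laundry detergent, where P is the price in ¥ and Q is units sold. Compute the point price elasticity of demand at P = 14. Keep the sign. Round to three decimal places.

-1.783

At P = 14, Q = 2419.
dQ/dP = −22P = -308.
ε = (dQ/dP)(P/Q) = (-308)(14/2419).
|ε| > 1, so demand is elastic at this price.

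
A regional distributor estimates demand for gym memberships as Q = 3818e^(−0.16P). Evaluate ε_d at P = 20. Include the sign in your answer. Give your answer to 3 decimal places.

-3.200

At P = 20, Q = 155.630.
dQ/dP = −0.16·3818e^(−0.16P) = −0.16Q = -24.901.
ε = (dQ/dP)(P/Q) = (-24.901)(20/155.630).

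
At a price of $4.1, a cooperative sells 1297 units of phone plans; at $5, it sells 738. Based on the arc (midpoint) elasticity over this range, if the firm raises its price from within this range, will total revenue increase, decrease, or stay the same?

Arc ε = (-559/0.9)(4.55/1017.5) ≈ -2.777.
|ε| = 2.78 > 1, so demand is elastic. A price rise therefore reduces total revenue.

decrease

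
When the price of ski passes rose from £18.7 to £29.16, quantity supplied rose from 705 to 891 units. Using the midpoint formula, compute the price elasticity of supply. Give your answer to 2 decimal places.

ΔQ = 891 − 705 = 186; ΔP = 29.16 − 18.7 = 10.46.
Midpoints: P̄ = 23.93, Q̄ = 798.0.
ε_s = (ΔQ/ΔP)(P̄/Q̄) = (186/10.46)(23.93/798.0).

0.53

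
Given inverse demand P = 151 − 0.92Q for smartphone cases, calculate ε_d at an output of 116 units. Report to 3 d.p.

-0.415

At Q = 116, P = 151 − 0.92(116) = 44.28.
dP/dQ = −0.92, so dQ/dP = 1/(−0.92) = -1.087.
ε = (dQ/dP)(P/Q) = (-1.087)(44.28/116).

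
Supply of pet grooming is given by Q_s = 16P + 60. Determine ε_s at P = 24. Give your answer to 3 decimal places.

0.865

At P = 24, Q_s = 444.
dQ_s/dP = 16.
ε_s = (dQ_s/dP)(P/Q_s) = (16)(24/444).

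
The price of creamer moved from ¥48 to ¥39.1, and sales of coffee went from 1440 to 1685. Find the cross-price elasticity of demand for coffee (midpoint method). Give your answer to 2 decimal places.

ΔQ_x = 1685 − 1440 = 245; ΔP_y = 39.1 − 48 = -8.9.
Midpoints: P̄_y = 43.55, Q̄_x = 1562.5.
ε_xy = (ΔQ_x/ΔP_y)(P̄_y/Q̄_x) = (245/-8.9)(43.55/1562.5).

-0.77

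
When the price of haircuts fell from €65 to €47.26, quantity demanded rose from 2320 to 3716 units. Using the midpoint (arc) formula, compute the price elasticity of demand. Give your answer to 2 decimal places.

ΔQ = 3716 − 2320 = 1396; ΔP = 47.26 − 65 = -17.74.
Midpoints: P̄ = 56.13, Q̄ = 3018.0.
ε = (ΔQ/ΔP)(P̄/Q̄) = (1396/-17.74)(56.13/3018.0).

-1.46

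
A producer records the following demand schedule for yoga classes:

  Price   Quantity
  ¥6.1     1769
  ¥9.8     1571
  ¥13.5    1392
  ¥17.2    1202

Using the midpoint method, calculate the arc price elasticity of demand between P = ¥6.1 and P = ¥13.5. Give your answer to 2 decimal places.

At P = 6.1, Q = 1769; at P = 13.5, Q = 1392.
ΔQ = -377, ΔP = 7.4. Midpoints: P̄ = 9.80, Q̄ = 1580.5.
ε = (ΔQ/ΔP)(P̄/Q̄) = (-377/7.4)(9.80/1580.5).

-0.32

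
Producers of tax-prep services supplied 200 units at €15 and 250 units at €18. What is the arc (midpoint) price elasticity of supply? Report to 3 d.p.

ΔQ = 250 − 200 = 50; ΔP = 18 − 15 = 3.
Midpoints: P̄ = 16.50, Q̄ = 225.0.
ε_s = (ΔQ/ΔP)(P̄/Q̄) = (50/3)(16.50/225.0).

1.222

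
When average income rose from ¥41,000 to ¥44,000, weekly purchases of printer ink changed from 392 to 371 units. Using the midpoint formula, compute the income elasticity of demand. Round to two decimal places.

ΔQ = -21, ΔI = 3000. Midpoints: Ī = 42,500, Q̄ = 381.5.
ε_I = (ΔQ/ΔI)(Ī/Q̄) = (-21/3000)(42500/381.5).

-0.78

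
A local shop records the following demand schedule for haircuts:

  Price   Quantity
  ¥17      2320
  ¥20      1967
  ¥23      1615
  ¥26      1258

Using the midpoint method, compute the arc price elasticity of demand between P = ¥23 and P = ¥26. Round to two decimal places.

-2.03

At P = 23, Q = 1615; at P = 26, Q = 1258.
ΔQ = -357, ΔP = 3. Midpoints: P̄ = 24.50, Q̄ = 1436.5.
ε = (ΔQ/ΔP)(P̄/Q̄) = (-357/3)(24.50/1436.5).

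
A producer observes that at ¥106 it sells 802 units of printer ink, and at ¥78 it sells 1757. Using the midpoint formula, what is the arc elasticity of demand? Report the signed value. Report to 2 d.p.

ΔQ = 1757 − 802 = 955; ΔP = 78 − 106 = -28.
Midpoints: P̄ = 92.00, Q̄ = 1279.5.
ε = (ΔQ/ΔP)(P̄/Q̄) = (955/-28)(92.00/1279.5).

-2.45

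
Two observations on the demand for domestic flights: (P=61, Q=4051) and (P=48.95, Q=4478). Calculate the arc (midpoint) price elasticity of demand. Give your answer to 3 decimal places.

-0.457

ΔQ = 4478 − 4051 = 427; ΔP = 48.95 − 61 = -12.05.
Midpoints: P̄ = 54.98, Q̄ = 4264.5.
ε = (ΔQ/ΔP)(P̄/Q̄) = (427/-12.05)(54.98/4264.5).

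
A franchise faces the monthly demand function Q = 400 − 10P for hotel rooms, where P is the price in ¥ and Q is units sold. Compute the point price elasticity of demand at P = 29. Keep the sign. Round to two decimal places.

At P = 29, Q = 110.
dQ/dP = −10.
ε = (dQ/dP)(P/Q) = (-10)(29/110).
|ε| > 1, so demand is elastic at this price.

-2.64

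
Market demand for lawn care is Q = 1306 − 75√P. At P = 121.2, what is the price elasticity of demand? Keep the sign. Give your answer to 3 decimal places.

-0.860

At P = 121.2, Q = 480.318.
dQ/dP = −75/(2√P) = -3.406.
ε = (dQ/dP)(P/Q) = (-3.406)(121.2/480.318).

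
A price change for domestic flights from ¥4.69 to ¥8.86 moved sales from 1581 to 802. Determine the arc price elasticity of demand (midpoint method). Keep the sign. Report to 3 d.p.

-1.062

ΔQ = 802 − 1581 = -779; ΔP = 8.86 − 4.69 = 4.17.
Midpoints: P̄ = 6.78, Q̄ = 1191.5.
ε = (ΔQ/ΔP)(P̄/Q̄) = (-779/4.17)(6.78/1191.5).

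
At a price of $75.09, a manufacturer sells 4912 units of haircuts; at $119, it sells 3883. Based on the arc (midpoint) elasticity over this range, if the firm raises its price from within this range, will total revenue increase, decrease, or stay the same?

Arc ε = (-1029/43.91)(97.05/4397.5) ≈ -0.517.
|ε| = 0.52 < 1, so demand is inelastic. A price rise therefore raises total revenue.

increase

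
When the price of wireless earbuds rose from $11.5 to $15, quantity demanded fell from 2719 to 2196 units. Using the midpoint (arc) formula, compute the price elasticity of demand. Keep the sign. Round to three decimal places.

ΔQ = 2196 − 2719 = -523; ΔP = 15 − 11.5 = 3.5.
Midpoints: P̄ = 13.25, Q̄ = 2457.5.
ε = (ΔQ/ΔP)(P̄/Q̄) = (-523/3.5)(13.25/2457.5).

-0.806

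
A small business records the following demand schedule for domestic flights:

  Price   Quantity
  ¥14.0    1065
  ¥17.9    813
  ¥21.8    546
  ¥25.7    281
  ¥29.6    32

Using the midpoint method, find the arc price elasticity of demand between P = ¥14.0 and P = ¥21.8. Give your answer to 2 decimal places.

At P = 14.0, Q = 1065; at P = 21.8, Q = 546.
ΔQ = -519, ΔP = 7.8. Midpoints: P̄ = 17.90, Q̄ = 805.5.
ε = (ΔQ/ΔP)(P̄/Q̄) = (-519/7.8)(17.90/805.5).

-1.48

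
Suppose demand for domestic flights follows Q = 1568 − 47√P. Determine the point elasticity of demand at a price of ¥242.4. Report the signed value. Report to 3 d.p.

-0.438

At P = 242.4, Q = 836.248.
dQ/dP = −47/(2√P) = -1.509.
ε = (dQ/dP)(P/Q) = (-1.509)(242.4/836.248).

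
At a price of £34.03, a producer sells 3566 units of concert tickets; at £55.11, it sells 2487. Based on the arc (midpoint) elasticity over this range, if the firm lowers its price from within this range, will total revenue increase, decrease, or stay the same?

Arc ε = (-1079/21.08)(44.57/3026.5) ≈ -0.754.
|ε| = 0.75 < 1, so demand is inelastic. A price cut therefore reduces total revenue.

decrease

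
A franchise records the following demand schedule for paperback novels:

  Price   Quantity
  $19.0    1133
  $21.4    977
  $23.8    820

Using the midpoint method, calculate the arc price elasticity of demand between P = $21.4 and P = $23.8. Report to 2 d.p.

-1.65

At P = 21.4, Q = 977; at P = 23.8, Q = 820.
ΔQ = -157, ΔP = 2.4. Midpoints: P̄ = 22.60, Q̄ = 898.5.
ε = (ΔQ/ΔP)(P̄/Q̄) = (-157/2.4)(22.60/898.5).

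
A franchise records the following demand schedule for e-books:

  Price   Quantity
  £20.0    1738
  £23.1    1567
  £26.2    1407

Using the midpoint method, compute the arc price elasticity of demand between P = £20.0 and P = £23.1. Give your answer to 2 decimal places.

At P = 20.0, Q = 1738; at P = 23.1, Q = 1567.
ΔQ = -171, ΔP = 3.1. Midpoints: P̄ = 21.55, Q̄ = 1652.5.
ε = (ΔQ/ΔP)(P̄/Q̄) = (-171/3.1)(21.55/1652.5).

-0.72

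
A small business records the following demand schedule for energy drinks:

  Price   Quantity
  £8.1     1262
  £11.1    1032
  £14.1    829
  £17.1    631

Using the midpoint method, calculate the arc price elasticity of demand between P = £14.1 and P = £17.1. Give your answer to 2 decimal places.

-1.41

At P = 14.1, Q = 829; at P = 17.1, Q = 631.
ΔQ = -198, ΔP = 3.0. Midpoints: P̄ = 15.60, Q̄ = 730.0.
ε = (ΔQ/ΔP)(P̄/Q̄) = (-198/3.0)(15.60/730.0).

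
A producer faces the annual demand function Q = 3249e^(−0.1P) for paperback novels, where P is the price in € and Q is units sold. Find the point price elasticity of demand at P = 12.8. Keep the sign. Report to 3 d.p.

At P = 12.8, Q = 903.343.
dQ/dP = −0.1·3249e^(−0.1P) = −0.1Q = -90.334.
ε = (dQ/dP)(P/Q) = (-90.334)(12.8/903.343).

-1.280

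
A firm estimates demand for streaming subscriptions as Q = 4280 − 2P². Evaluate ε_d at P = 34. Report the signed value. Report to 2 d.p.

-2.35

At P = 34, Q = 1968.
dQ/dP = −4P = -136.
ε = (dQ/dP)(P/Q) = (-136)(34/1968).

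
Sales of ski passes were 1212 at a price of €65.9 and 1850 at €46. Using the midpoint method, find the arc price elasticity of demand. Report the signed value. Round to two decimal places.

-1.17

ΔQ = 1850 − 1212 = 638; ΔP = 46 − 65.9 = -19.9.
Midpoints: P̄ = 55.95, Q̄ = 1531.0.
ε = (ΔQ/ΔP)(P̄/Q̄) = (638/-19.9)(55.95/1531.0).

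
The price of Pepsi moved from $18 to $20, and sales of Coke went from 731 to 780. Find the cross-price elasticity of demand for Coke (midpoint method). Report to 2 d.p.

0.62

ΔQ_x = 780 − 731 = 49; ΔP_y = 20 − 18 = 2.
Midpoints: P̄_y = 19.00, Q̄_x = 755.5.
ε_xy = (ΔQ_x/ΔP_y)(P̄_y/Q̄_x) = (49/2)(19.00/755.5).
ε_xy > 0, so the goods are substitutes.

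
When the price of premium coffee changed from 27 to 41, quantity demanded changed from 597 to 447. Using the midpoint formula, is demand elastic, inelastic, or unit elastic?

inelastic

Arc ε ≈ -0.698.
|ε| = 0.70 < 1.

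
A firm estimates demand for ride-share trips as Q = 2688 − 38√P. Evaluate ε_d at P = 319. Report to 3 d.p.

At P = 319, Q = 2009.298.
dQ/dP = −38/(2√P) = -1.064.
ε = (dQ/dP)(P/Q) = (-1.064)(319/2009.298).

-0.169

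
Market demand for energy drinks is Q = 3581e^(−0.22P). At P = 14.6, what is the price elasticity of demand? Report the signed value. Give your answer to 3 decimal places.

-3.212

At P = 14.6, Q = 144.228.
dQ/dP = −0.22·3581e^(−0.22P) = −0.22Q = -31.730.
ε = (dQ/dP)(P/Q) = (-31.730)(14.6/144.228).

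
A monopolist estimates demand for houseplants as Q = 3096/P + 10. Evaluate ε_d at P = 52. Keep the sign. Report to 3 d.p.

-0.856

At P = 52, Q = 69.538.
dQ/dP = −3096/P² = -1.145.
ε = (dQ/dP)(P/Q) = (-1.145)(52/69.538).
|ε| < 1, so demand is inelastic at this price.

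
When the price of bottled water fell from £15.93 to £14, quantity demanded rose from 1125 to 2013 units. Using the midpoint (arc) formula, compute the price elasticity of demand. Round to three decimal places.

ΔQ = 2013 − 1125 = 888; ΔP = 14 − 15.93 = -1.93.
Midpoints: P̄ = 14.96, Q̄ = 1569.0.
ε = (ΔQ/ΔP)(P̄/Q̄) = (888/-1.93)(14.96/1569.0).

-4.388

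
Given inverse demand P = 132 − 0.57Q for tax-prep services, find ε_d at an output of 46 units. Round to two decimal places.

At Q = 46, P = 132 − 0.57(46) = 105.78.
dP/dQ = −0.57, so dQ/dP = 1/(−0.57) = -1.754.
ε = (dQ/dP)(P/Q) = (-1.754)(105.78/46).

-4.03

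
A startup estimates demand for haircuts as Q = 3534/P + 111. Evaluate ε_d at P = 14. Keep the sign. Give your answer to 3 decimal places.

-0.695

At P = 14, Q = 363.429.
dQ/dP = −3534/P² = -18.031.
ε = (dQ/dP)(P/Q) = (-18.031)(14/363.429).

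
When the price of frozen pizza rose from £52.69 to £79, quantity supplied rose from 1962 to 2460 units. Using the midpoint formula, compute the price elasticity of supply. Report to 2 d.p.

ΔQ = 2460 − 1962 = 498; ΔP = 79 − 52.69 = 26.31.
Midpoints: P̄ = 65.84, Q̄ = 2211.0.
ε_s = (ΔQ/ΔP)(P̄/Q̄) = (498/26.31)(65.84/2211.0).

0.56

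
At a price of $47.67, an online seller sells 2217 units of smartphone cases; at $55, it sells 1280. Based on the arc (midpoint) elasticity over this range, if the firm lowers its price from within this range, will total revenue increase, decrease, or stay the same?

Arc ε = (-937/7.33)(51.34/1748.5) ≈ -3.753.
|ε| = 3.75 > 1, so demand is elastic. A price cut therefore raises total revenue.

increase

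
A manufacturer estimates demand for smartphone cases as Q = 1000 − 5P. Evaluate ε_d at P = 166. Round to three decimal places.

-4.882

At P = 166, Q = 170.
dQ/dP = −5.
ε = (dQ/dP)(P/Q) = (-5)(166/170).
|ε| > 1, so demand is elastic at this price.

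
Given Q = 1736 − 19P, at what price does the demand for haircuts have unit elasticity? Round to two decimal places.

45.68

For linear demand Q = a − bP, ε = −bP/(a − bP). |ε| = 1 when bP = a − bP, i.e. P = a/(2b).
P = 1736/(2·19) = 1736/38 = 45.6842.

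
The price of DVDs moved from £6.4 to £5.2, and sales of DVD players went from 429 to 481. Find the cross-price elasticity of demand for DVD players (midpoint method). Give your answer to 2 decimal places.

-0.55

ΔQ_x = 481 − 429 = 52; ΔP_y = 5.2 − 6.4 = -1.2.
Midpoints: P̄_y = 5.80, Q̄_x = 455.0.
ε_xy = (ΔQ_x/ΔP_y)(P̄_y/Q̄_x) = (52/-1.2)(5.80/455.0).
ε_xy < 0, so the goods are complements.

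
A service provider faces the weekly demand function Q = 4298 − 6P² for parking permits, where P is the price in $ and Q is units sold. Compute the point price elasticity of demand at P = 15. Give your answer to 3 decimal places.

-0.916

At P = 15, Q = 2948.
dQ/dP = −12P = -180.
ε = (dQ/dP)(P/Q) = (-180)(15/2948).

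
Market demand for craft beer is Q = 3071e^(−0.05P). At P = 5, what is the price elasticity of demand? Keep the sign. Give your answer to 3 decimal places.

-0.250

At P = 5, Q = 2391.697.
dQ/dP = −0.05·3071e^(−0.05P) = −0.05Q = -119.585.
ε = (dQ/dP)(P/Q) = (-119.585)(5/2391.697).
|ε| < 1, so demand is inelastic at this price.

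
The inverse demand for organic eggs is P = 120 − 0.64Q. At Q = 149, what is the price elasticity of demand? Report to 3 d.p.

At Q = 149, P = 120 − 0.64(149) = 24.64.
dP/dQ = −0.64, so dQ/dP = 1/(−0.64) = -1.562.
ε = (dQ/dP)(P/Q) = (-1.562)(24.64/149).

-0.258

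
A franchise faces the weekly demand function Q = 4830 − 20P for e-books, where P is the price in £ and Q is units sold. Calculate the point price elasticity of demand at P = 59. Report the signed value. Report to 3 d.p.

At P = 59, Q = 3650.
dQ/dP = −20.
ε = (dQ/dP)(P/Q) = (-20)(59/3650).

-0.323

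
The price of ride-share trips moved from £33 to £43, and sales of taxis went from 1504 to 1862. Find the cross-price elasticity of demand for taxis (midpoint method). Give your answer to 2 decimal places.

0.81

ΔQ_x = 1862 − 1504 = 358; ΔP_y = 43 − 33 = 10.
Midpoints: P̄_y = 38.00, Q̄_x = 1683.0.
ε_xy = (ΔQ_x/ΔP_y)(P̄_y/Q̄_x) = (358/10)(38.00/1683.0).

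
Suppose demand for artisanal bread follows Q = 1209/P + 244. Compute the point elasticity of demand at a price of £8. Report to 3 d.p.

At P = 8, Q = 395.125.
dQ/dP = −1209/P² = -18.891.
ε = (dQ/dP)(P/Q) = (-18.891)(8/395.125).
|ε| < 1, so demand is inelastic at this price.

-0.382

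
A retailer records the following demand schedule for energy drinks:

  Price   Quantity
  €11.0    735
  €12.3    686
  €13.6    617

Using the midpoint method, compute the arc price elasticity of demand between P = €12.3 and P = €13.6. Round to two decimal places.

-1.06

At P = 12.3, Q = 686; at P = 13.6, Q = 617.
ΔQ = -69, ΔP = 1.3. Midpoints: P̄ = 12.95, Q̄ = 651.5.
ε = (ΔQ/ΔP)(P̄/Q̄) = (-69/1.3)(12.95/651.5).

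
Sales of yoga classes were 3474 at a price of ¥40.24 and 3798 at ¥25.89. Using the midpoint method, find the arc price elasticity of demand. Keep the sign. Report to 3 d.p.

ΔQ = 3798 − 3474 = 324; ΔP = 25.89 − 40.24 = -14.35.
Midpoints: P̄ = 33.06, Q̄ = 3636.0.
ε = (ΔQ/ΔP)(P̄/Q̄) = (324/-14.35)(33.06/3636.0).

-0.205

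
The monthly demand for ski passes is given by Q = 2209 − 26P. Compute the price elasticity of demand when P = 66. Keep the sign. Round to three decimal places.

-3.481

At P = 66, Q = 493.
dQ/dP = −26.
ε = (dQ/dP)(P/Q) = (-26)(66/493).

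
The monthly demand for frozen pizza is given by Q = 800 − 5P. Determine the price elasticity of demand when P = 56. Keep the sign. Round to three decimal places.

At P = 56, Q = 520.
dQ/dP = −5.
ε = (dQ/dP)(P/Q) = (-5)(56/520).

-0.538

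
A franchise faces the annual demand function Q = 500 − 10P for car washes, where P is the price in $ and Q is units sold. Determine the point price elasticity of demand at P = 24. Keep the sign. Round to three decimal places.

-0.923

At P = 24, Q = 260.
dQ/dP = −10.
ε = (dQ/dP)(P/Q) = (-10)(24/260).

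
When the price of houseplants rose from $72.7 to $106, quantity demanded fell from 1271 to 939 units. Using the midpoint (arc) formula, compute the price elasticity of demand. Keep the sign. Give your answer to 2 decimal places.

ΔQ = 939 − 1271 = -332; ΔP = 106 − 72.7 = 33.3.
Midpoints: P̄ = 89.35, Q̄ = 1105.0.
ε = (ΔQ/ΔP)(P̄/Q̄) = (-332/33.3)(89.35/1105.0).

-0.81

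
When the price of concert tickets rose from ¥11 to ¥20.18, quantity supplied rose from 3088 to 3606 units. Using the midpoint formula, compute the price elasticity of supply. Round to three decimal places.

0.263

ΔQ = 3606 − 3088 = 518; ΔP = 20.18 − 11 = 9.18.
Midpoints: P̄ = 15.59, Q̄ = 3347.0.
ε_s = (ΔQ/ΔP)(P̄/Q̄) = (518/9.18)(15.59/3347.0).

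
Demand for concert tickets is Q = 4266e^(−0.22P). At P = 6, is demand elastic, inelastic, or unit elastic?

Q = 1139.599, dQ/dP = -250.712.
ε = (dQ/dP)(P/Q) ≈ -1.320.
|ε| = 1.32 > 1.

elastic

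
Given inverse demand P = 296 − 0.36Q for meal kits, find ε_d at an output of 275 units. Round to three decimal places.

-1.990

At Q = 275, P = 296 − 0.36(275) = 197.00.
dP/dQ = −0.36, so dQ/dP = 1/(−0.36) = -2.778.
ε = (dQ/dP)(P/Q) = (-2.778)(197.00/275).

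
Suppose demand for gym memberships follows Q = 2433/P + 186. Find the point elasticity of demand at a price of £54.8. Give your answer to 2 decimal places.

-0.19

At P = 54.8, Q = 230.398.
dQ/dP = −2433/P² = -0.810.
ε = (dQ/dP)(P/Q) = (-0.810)(54.8/230.398).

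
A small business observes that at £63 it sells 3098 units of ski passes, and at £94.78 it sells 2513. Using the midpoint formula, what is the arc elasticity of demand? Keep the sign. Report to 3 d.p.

ΔQ = 2513 − 3098 = -585; ΔP = 94.78 − 63 = 31.78.
Midpoints: P̄ = 78.89, Q̄ = 2805.5.
ε = (ΔQ/ΔP)(P̄/Q̄) = (-585/31.78)(78.89/2805.5).

-0.518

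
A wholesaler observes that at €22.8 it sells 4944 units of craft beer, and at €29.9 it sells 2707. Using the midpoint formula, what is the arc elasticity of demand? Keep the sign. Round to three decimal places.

-2.170

ΔQ = 2707 − 4944 = -2237; ΔP = 29.9 − 22.8 = 7.1.
Midpoints: P̄ = 26.35, Q̄ = 3825.5.
ε = (ΔQ/ΔP)(P̄/Q̄) = (-2237/7.1)(26.35/3825.5).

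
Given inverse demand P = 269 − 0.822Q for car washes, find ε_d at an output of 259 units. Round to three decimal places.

-0.264

At Q = 259, P = 269 − 0.822(259) = 56.10.
dP/dQ = −0.822, so dQ/dP = 1/(−0.822) = -1.217.
ε = (dQ/dP)(P/Q) = (-1.217)(56.10/259).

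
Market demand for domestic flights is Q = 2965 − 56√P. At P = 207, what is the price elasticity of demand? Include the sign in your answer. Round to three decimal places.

At P = 207, Q = 2159.300.
dQ/dP = −56/(2√P) = -1.946.
ε = (dQ/dP)(P/Q) = (-1.946)(207/2159.300).

-0.187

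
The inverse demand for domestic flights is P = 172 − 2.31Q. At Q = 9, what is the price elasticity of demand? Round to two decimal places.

At Q = 9, P = 172 − 2.31(9) = 151.21.
dP/dQ = −2.31, so dQ/dP = 1/(−2.31) = -0.433.
ε = (dQ/dP)(P/Q) = (-0.433)(151.21/9).

-7.27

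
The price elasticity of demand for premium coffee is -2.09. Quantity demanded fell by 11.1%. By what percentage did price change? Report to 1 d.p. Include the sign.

%ΔP ≈ %ΔQ / ε = (-11.1%)/(-2.09) = 5.31%.

5.3%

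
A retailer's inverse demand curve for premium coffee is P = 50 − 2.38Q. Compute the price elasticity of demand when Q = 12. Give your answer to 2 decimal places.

-0.75

At Q = 12, P = 50 − 2.38(12) = 21.44.
dP/dQ = −2.38, so dQ/dP = 1/(−2.38) = -0.420.
ε = (dQ/dP)(P/Q) = (-0.420)(21.44/12).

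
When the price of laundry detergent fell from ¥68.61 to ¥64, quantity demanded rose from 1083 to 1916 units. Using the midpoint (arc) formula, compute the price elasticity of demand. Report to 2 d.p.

-7.99

ΔQ = 1916 − 1083 = 833; ΔP = 64 − 68.61 = -4.61.
Midpoints: P̄ = 66.31, Q̄ = 1499.5.
ε = (ΔQ/ΔP)(P̄/Q̄) = (833/-4.61)(66.31/1499.5).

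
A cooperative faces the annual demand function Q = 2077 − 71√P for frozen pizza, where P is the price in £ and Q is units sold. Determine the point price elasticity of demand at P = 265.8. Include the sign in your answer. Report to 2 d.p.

At P = 265.8, Q = 919.460.
dQ/dP = −71/(2√P) = -2.177.
ε = (dQ/dP)(P/Q) = (-2.177)(265.8/919.460).
|ε| < 1, so demand is inelastic at this price.

-0.63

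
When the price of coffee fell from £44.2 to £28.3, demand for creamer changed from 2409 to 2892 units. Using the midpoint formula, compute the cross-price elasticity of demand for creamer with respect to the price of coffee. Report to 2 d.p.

-0.42

ΔQ_x = 2892 − 2409 = 483; ΔP_y = 28.3 − 44.2 = -15.9.
Midpoints: P̄_y = 36.25, Q̄_x = 2650.5.
ε_xy = (ΔQ_x/ΔP_y)(P̄_y/Q̄_x) = (483/-15.9)(36.25/2650.5).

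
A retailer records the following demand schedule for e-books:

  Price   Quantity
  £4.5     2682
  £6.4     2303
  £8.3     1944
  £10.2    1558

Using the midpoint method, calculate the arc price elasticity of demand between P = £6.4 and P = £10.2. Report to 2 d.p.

-0.84

At P = 6.4, Q = 2303; at P = 10.2, Q = 1558.
ΔQ = -745, ΔP = 3.8. Midpoints: P̄ = 8.30, Q̄ = 1930.5.
ε = (ΔQ/ΔP)(P̄/Q̄) = (-745/3.8)(8.30/1930.5).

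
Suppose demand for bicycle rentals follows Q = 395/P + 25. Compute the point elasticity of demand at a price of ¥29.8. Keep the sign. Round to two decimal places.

-0.35

At P = 29.8, Q = 38.255.
dQ/dP = −395/P² = -0.445.
ε = (dQ/dP)(P/Q) = (-0.445)(29.8/38.255).
|ε| < 1, so demand is inelastic at this price.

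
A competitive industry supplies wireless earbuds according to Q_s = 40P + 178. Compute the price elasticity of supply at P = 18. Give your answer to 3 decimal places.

At P = 18, Q_s = 898.
dQ_s/dP = 40.
ε_s = (dQ_s/dP)(P/Q_s) = (40)(18/898).

0.802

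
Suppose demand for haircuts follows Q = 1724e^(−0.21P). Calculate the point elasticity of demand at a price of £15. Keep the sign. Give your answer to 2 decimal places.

-3.15

At P = 15, Q = 73.877.
dQ/dP = −0.21·1724e^(−0.21P) = −0.21Q = -15.514.
ε = (dQ/dP)(P/Q) = (-15.514)(15/73.877).
|ε| > 1, so demand is elastic at this price.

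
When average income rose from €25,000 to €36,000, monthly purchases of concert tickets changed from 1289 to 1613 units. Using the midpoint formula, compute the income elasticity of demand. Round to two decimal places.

ΔQ = 324, ΔI = 11000. Midpoints: Ī = 30,500, Q̄ = 1451.0.
ε_I = (ΔQ/ΔI)(Ī/Q̄) = (324/11000)(30500/1451.0).

0.62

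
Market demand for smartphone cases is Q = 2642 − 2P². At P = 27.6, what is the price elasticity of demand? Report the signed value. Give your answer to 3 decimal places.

-2.724

At P = 27.6, Q = 1118.480.
dQ/dP = −4P = -110.400.
ε = (dQ/dP)(P/Q) = (-110.400)(27.6/1118.480).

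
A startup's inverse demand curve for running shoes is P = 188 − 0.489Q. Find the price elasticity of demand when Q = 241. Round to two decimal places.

-0.60

At Q = 241, P = 188 − 0.489(241) = 70.15.
dP/dQ = −0.489, so dQ/dP = 1/(−0.489) = -2.045.
ε = (dQ/dP)(P/Q) = (-2.045)(70.15/241).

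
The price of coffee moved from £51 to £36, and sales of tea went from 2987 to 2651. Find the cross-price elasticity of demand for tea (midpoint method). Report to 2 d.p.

0.35

ΔQ_x = 2651 − 2987 = -336; ΔP_y = 36 − 51 = -15.
Midpoints: P̄_y = 43.50, Q̄_x = 2819.0.
ε_xy = (ΔQ_x/ΔP_y)(P̄_y/Q̄_x) = (-336/-15)(43.50/2819.0).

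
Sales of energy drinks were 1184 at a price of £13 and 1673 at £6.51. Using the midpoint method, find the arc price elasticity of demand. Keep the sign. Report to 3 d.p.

ΔQ = 1673 − 1184 = 489; ΔP = 6.51 − 13 = -6.49.
Midpoints: P̄ = 9.75, Q̄ = 1428.5.
ε = (ΔQ/ΔP)(P̄/Q̄) = (489/-6.49)(9.75/1428.5).

-0.515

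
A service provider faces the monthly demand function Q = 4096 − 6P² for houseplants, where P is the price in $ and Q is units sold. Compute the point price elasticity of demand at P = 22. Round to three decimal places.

At P = 22, Q = 1192.
dQ/dP = −12P = -264.
ε = (dQ/dP)(P/Q) = (-264)(22/1192).
|ε| > 1, so demand is elastic at this price.

-4.872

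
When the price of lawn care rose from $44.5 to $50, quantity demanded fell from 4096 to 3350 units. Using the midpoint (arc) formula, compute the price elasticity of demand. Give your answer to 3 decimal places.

-1.721

ΔQ = 3350 − 4096 = -746; ΔP = 50 − 44.5 = 5.5.
Midpoints: P̄ = 47.25, Q̄ = 3723.0.
ε = (ΔQ/ΔP)(P̄/Q̄) = (-746/5.5)(47.25/3723.0).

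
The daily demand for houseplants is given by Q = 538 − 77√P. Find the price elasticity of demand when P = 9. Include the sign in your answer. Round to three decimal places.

At P = 9, Q = 307.
dQ/dP = −77/(2√P) = -12.833.
ε = (dQ/dP)(P/Q) = (-12.833)(9/307).

-0.376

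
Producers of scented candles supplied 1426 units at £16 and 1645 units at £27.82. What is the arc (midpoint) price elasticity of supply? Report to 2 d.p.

0.26

ΔQ = 1645 − 1426 = 219; ΔP = 27.82 − 16 = 11.82.
Midpoints: P̄ = 21.91, Q̄ = 1535.5.
ε_s = (ΔQ/ΔP)(P̄/Q̄) = (219/11.82)(21.91/1535.5).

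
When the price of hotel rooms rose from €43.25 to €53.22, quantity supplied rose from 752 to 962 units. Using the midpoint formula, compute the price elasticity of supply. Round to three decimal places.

ΔQ = 962 − 752 = 210; ΔP = 53.22 − 43.25 = 9.97.
Midpoints: P̄ = 48.23, Q̄ = 857.0.
ε_s = (ΔQ/ΔP)(P̄/Q̄) = (210/9.97)(48.23/857.0).

1.186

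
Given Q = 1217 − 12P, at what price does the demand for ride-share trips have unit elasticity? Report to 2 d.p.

50.71

For linear demand Q = a − bP, ε = −bP/(a − bP). |ε| = 1 when bP = a − bP, i.e. P = a/(2b).
P = 1217/(2·12) = 1217/24 = 50.7083.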